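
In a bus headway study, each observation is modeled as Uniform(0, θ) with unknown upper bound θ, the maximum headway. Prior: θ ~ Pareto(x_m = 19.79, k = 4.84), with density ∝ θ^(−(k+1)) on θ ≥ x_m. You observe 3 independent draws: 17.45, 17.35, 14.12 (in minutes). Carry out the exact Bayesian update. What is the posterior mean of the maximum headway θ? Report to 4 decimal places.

22.6833

A Pareto(scale x_m, shape k) prior on the upper bound θ of Uniform(0, θ) is conjugate: posterior is Pareto(max(x_m, max xᵢ), k + n).
Sample maximum = 17.45; prior scale x_m = 19.79 → posterior scale = max = 19.79.
Posterior shape = 4.84 + 3 = 7.84.
E[θ|data] = k·x_m/(k−1) = 7.84·19.79/6.84 = 22.6833.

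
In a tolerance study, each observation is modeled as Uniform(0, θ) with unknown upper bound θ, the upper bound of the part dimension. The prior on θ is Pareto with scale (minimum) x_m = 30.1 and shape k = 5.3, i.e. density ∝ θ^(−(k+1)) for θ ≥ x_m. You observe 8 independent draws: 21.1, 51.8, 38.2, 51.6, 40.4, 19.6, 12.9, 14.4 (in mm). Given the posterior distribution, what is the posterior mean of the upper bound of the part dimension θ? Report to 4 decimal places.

56.0114

A Pareto(scale x_m, shape k) prior on the upper bound θ of Uniform(0, θ) is conjugate: posterior is Pareto(max(x_m, max xᵢ), k + n).
Sample maximum = 51.8; prior scale x_m = 30.1 → posterior scale = max = 51.8.
Posterior shape = 5.3 + 8 = 13.3.
E[θ|data] = k·x_m/(k−1) = 13.3·51.8/12.3 = 56.0114.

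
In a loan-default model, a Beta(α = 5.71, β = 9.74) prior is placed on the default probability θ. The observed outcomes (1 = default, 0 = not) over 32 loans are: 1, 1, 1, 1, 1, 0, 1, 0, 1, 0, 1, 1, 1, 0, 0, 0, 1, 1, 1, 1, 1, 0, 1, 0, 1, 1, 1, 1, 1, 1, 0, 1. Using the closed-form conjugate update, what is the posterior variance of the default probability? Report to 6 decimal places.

0.004932

The Beta prior is conjugate to a Binomial/Bernoulli likelihood; the update adds successes to α and failures to β.
Posterior: Beta(α+k, β+n−k) = Beta(5.71+23, 9.74+9) = Beta(28.71, 18.74).
Var = αβ/((α+β)²(α+β+1)) = 28.71·18.74/(47.45²·48.45) = 0.004932.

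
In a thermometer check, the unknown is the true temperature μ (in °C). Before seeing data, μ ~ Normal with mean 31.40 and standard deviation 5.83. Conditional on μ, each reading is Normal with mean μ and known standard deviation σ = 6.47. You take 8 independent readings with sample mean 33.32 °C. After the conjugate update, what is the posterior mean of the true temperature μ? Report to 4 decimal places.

For Normal data with known variance σ², a Normal(μ₀, σ₀²) prior on μ is conjugate. Posterior precision = 1/σ₀² + n/σ²; posterior mean is the precision-weighted average of μ₀ and x̄.
n·x̄ = 8·33.32 = 266.56.
σ₀² = 5.83² = 33.9889, σ² = 6.47² = 41.8609; σ² + n·σ₀² = 41.8609 + 8·33.9889 = 313.7721.
Posterior mean = (μ₀/σ₀² + n·x̄/σ²)/(1/σ₀² + n/σ²) = (σ²·μ₀ + σ₀²·n·x̄)/(σ² + n·σ₀²) = (41.8609·31.40 + 33.9889·266.56)/313.7721 = 10374.513444/313.7721 = 33.0638.

33.0638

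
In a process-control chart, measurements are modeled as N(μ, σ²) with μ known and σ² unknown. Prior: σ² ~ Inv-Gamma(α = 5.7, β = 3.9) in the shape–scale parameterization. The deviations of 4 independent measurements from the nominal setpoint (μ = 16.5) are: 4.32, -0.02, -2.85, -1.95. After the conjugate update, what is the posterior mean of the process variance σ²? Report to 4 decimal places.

With known mean μ and an Inverse-Gamma(α, β) prior on σ², the Normal likelihood is conjugate: posterior is Inv-Gamma(α + n/2, β + Σ(xᵢ−μ)²/2).
Σ(xᵢ−μ)² = (4.32)² + (-0.02)² + (-2.85)² + (-1.95)² = 30.5878.
Posterior: Inv-Gamma(5.7 + 4/2, 3.9 + 30.5878/2) = Inv-Gamma(7.70, 19.19390).
E[σ²|data] = β/(α−1) = 19.19390/6.70 = 2.8648.

2.8648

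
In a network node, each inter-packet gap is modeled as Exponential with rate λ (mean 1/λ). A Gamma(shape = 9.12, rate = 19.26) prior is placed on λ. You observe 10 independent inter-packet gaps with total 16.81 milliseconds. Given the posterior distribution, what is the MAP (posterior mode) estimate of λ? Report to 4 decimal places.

0.5024

With a Gamma(shape α, rate β) prior on the exponential rate λ, the posterior after n observations with total T = Σxᵢ is Gamma(α+n, β+T).
Posterior: Gamma(9.12+10, 19.26+16.81) = Gamma(19.12, 36.07).
Mode = (α−1)/β = 0.5024.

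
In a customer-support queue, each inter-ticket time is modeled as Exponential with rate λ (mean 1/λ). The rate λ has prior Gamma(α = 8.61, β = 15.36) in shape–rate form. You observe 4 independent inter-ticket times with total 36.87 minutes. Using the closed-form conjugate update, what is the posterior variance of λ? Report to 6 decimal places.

With a Gamma(shape α, rate β) prior on the exponential rate λ, the posterior after n observations with total T = Σxᵢ is Gamma(α+n, β+T).
Posterior: Gamma(8.61+4, 15.36+36.87) = Gamma(12.61, 52.23).
Var = α/β² = 0.004622.

0.004622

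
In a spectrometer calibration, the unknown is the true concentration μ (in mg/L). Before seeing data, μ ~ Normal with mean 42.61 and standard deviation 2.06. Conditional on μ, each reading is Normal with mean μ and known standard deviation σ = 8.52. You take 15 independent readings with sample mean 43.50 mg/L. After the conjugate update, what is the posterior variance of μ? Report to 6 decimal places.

2.260971

For Normal data with known variance σ², a Normal(μ₀, σ₀²) prior on μ is conjugate. Posterior precision = 1/σ₀² + n/σ²; posterior mean is the precision-weighted average of μ₀ and x̄.
σ₀² = 2.06² = 4.2436, σ² = 8.52² = 72.5904; σ² + n·σ₀² = 72.5904 + 15·4.2436 = 136.2444.
Posterior precision = 1/σ₀² + n/σ² = 1/4.2436 + 15/72.5904 = (σ² + n·σ₀²)/(σ₀²σ²) = 136.2444/(4.2436·72.5904); posterior variance σₙ² = σ₀²σ²/(σ² + n·σ₀²) = 4.2436·72.5904/136.2444 = 2.260971.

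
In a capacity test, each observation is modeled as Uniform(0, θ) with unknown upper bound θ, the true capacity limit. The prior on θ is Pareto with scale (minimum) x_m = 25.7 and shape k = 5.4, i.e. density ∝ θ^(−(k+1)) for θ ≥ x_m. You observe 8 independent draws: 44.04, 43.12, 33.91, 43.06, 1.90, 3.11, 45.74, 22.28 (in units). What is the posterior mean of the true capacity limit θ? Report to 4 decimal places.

49.4287

A Pareto(scale x_m, shape k) prior on the upper bound θ of Uniform(0, θ) is conjugate: posterior is Pareto(max(x_m, max xᵢ), k + n).
Sample maximum = 45.74; prior scale x_m = 25.7 → posterior scale = max = 45.74.
Posterior shape = 5.4 + 8 = 13.4.
E[θ|data] = k·x_m/(k−1) = 13.4·45.74/12.4 = 49.4287.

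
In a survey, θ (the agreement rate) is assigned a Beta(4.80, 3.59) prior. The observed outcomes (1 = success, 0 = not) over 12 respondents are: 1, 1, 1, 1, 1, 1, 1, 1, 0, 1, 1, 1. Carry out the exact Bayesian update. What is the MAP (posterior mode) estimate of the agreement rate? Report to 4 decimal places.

The Beta prior is conjugate to a Binomial/Bernoulli likelihood; the update adds successes to α and failures to β.
Posterior: Beta(α+k, β+n−k) = Beta(4.80+11, 3.59+1) = Beta(15.80, 4.59).
Mode of Beta(a,b) for a,b>1 is (a−1)/(a+b−2) = 14.80/18.39 = 0.8048.

0.8048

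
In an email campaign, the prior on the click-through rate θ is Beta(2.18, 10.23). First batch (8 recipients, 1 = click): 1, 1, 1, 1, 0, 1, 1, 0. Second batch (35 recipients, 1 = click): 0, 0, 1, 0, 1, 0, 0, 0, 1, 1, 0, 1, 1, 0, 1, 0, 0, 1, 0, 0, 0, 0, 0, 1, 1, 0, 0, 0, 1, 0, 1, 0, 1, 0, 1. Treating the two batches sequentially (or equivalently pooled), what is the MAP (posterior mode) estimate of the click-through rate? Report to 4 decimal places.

The Beta prior is conjugate to a Binomial/Bernoulli likelihood; the update adds successes to α and failures to β.
After batch 1: Beta(2.18+6, 10.23+2) = Beta(8.18, 12.23).
After batch 2: Beta(8.18+14, 12.23+21) = Beta(22.18, 33.23).
Mode of Beta(a,b) for a,b>1 is (a−1)/(a+b−2) = 21.18/53.41 = 0.3966.

0.3966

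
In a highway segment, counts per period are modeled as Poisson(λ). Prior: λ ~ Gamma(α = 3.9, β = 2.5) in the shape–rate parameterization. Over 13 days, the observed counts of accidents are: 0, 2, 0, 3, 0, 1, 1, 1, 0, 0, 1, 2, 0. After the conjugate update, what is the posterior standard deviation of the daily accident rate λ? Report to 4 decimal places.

With a Gamma(shape α, rate β) prior, the Poisson likelihood is conjugate: the posterior is Gamma(α + ΣXᵢ, β + n).
Sum of counts S = 11 over n = 13 days.
Posterior: Gamma(α+S, β+n) = Gamma(3.9+11, 2.5+13) = Gamma(14.9, 15.5).
SD = √α/β = √14.9/15.5 = 0.2490.

0.2490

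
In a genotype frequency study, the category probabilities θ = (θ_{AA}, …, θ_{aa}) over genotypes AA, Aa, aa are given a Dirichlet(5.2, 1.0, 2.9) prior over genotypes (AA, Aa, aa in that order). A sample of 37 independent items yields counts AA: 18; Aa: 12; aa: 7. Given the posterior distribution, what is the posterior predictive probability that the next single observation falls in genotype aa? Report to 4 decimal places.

The Dirichlet prior is conjugate to the Multinomial likelihood: each posterior αⱼ = prior αⱼ + observed count nⱼ.
Posterior concentration: (23.2, 13.0, 9.9), total = 46.1.
P(next = aa | data) = α_{aa}/Σα = 0.2148.

0.2148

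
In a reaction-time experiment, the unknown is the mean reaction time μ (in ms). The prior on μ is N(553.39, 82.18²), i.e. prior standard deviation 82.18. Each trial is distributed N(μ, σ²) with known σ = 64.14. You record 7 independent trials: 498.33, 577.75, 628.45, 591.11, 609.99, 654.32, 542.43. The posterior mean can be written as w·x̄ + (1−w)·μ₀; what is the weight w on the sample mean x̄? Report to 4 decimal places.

0.9199

For Normal data with known variance σ², a Normal(μ₀, σ₀²) prior on μ is conjugate. Posterior precision = 1/σ₀² + n/σ²; posterior mean is the precision-weighted average of μ₀ and x̄.
σ₀² = 82.18² = 6753.5524, σ² = 64.14² = 4113.9396. Prior precision 1/σ₀² = 1/6753.5524; data precision n/σ² = 7/4113.9396.
w = (n/σ²)/(1/σ₀² + n/σ²) = n·σ₀²/(σ² + n·σ₀²) = 7·6753.5524/(4113.9396 + 7·6753.5524) = 47274.8668/51388.8064 = 0.9199.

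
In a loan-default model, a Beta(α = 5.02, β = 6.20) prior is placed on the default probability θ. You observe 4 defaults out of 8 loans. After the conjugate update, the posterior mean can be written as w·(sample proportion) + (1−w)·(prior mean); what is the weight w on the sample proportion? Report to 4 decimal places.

0.4162

The Beta prior is conjugate to a Binomial/Bernoulli likelihood; the update adds successes to α and failures to β.
Posterior mean = (α₀+k)/(α₀+β₀+n) = [n/(α₀+β₀+n)]·(k/n) + [(α₀+β₀)/(α₀+β₀+n)]·α₀/(α₀+β₀), so only n and the prior enter the weight.
The weight on the data is w = n/(α₀+β₀+n) = 8/(5.02+6.20+8) = 8/19.22 = 0.4162.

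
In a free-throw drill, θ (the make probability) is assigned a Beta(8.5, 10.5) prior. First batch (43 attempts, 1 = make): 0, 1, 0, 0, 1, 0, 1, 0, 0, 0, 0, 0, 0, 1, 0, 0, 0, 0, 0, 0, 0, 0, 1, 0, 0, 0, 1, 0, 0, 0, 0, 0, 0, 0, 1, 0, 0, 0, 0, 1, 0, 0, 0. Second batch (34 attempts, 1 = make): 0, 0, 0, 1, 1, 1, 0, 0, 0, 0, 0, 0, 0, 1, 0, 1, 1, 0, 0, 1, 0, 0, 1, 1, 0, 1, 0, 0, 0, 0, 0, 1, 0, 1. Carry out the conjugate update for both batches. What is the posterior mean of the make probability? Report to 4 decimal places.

The Beta prior is conjugate to a Binomial/Bernoulli likelihood; the update adds successes to α and failures to β.
After batch 1: Beta(8.5+8, 10.5+35) = Beta(16.5, 45.5).
After batch 2: Beta(16.5+12, 45.5+22) = Beta(28.5, 67.5).
Posterior mean = α/(α+β) = 28.5/96.0 = 0.2969.

0.2969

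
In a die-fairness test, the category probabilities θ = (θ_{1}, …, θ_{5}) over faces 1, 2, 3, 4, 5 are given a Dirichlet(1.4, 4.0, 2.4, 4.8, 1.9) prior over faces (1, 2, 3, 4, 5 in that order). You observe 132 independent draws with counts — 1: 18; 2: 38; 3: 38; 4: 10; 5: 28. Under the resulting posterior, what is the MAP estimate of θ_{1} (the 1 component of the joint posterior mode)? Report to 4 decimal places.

0.1300

The Dirichlet prior is conjugate to the Multinomial likelihood: each posterior αⱼ = prior αⱼ + observed count nⱼ.
Posterior concentration: (19.4, 42.0, 40.4, 14.8, 29.9), total = 146.5.
Joint mode component: (α_{1}−1)/(Σα−K) = 18.4/141.5 = 0.1300.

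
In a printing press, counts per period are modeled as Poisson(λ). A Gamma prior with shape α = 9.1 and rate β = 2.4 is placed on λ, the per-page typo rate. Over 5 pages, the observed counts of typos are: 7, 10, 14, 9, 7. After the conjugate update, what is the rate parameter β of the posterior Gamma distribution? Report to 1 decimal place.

With a Gamma(shape α, rate β) prior, the Poisson likelihood is conjugate: the posterior is Gamma(α + ΣXᵢ, β + n).
Sum of counts S = 47 over n = 5 pages.
Posterior: Gamma(α+S, β+n) = Gamma(9.1+47, 2.4+5) = Gamma(56.1, 7.4).
Posterior β = 7.4.

7.4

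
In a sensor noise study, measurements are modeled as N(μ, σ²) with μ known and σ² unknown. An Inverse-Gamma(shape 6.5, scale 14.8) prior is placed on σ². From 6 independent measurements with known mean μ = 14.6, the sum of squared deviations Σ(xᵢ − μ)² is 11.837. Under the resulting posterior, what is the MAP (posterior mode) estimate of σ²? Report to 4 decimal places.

1.9732

With known mean μ and an Inverse-Gamma(α, β) prior on σ², the Normal likelihood is conjugate: posterior is Inv-Gamma(α + n/2, β + Σ(xᵢ−μ)²/2).
Posterior: Inv-Gamma(6.5 + 6/2, 14.8 + 11.837/2) = Inv-Gamma(9.50, 20.7185).
Mode = β/(α+1) = 20.7185/10.50 = 1.9732.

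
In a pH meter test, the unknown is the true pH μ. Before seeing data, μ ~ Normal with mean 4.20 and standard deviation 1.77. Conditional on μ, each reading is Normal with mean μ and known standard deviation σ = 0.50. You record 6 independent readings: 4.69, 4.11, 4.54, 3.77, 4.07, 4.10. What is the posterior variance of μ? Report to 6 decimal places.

For Normal data with known variance σ², a Normal(μ₀, σ₀²) prior on μ is conjugate. Posterior precision = 1/σ₀² + n/σ²; posterior mean is the precision-weighted average of μ₀ and x̄.
σ₀² = 1.77² = 3.1329, σ² = 0.50² = 0.25; σ² + n·σ₀² = 0.25 + 6·3.1329 = 19.0474.
Posterior precision = 1/σ₀² + n/σ² = 1/3.1329 + 6/0.25 = (σ² + n·σ₀²)/(σ₀²σ²) = 19.0474/(3.1329·0.25); posterior variance σₙ² = σ₀²σ²/(σ² + n·σ₀²) = 3.1329·0.25/19.0474 = 0.041120.

0.041120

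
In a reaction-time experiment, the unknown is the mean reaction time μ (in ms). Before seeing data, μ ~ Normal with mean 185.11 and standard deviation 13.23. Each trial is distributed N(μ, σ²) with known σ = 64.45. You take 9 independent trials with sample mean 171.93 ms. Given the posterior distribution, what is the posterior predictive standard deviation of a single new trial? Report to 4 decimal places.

For Normal data with known variance σ², a Normal(μ₀, σ₀²) prior on μ is conjugate. Posterior precision = 1/σ₀² + n/σ²; posterior mean is the precision-weighted average of μ₀ and x̄.
σ₀² = 13.23² = 175.0329, σ² = 64.45² = 4153.8025; σ² + n·σ₀² = 4153.8025 + 9·175.0329 = 5729.0986.
Posterior precision = 1/σ₀² + n/σ² = 1/175.0329 + 9/4153.8025 = (σ² + n·σ₀²)/(σ₀²σ²) = 5729.0986/(175.0329·4153.8025); posterior variance σₙ² = σ₀²σ²/(σ² + n·σ₀²) = 175.0329·4153.8025/5729.0986 = 126.905147.
Predictive variance for one new observation = σₙ² + σ² = 175.0329·4153.8025/5729.0986 + 4153.8025 = σ²·(σ₀² + 5729.0986)/5729.0986 = 4153.8025·5904.1315/5729.0986 = 4280.707647; SD = √(4153.8025·5904.1315/5729.0986) = 65.4271.

65.4271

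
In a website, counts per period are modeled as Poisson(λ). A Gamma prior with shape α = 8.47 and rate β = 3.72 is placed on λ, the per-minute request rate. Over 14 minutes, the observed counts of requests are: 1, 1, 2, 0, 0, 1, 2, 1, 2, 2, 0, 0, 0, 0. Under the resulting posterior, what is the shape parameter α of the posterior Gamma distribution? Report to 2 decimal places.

With a Gamma(shape α, rate β) prior, the Poisson likelihood is conjugate: the posterior is Gamma(α + ΣXᵢ, β + n).
Sum of counts S = 12 over n = 14 minutes.
Posterior: Gamma(α+S, β+n) = Gamma(8.47+12, 3.72+14) = Gamma(20.47, 17.72).
Posterior α = 20.47.

20.47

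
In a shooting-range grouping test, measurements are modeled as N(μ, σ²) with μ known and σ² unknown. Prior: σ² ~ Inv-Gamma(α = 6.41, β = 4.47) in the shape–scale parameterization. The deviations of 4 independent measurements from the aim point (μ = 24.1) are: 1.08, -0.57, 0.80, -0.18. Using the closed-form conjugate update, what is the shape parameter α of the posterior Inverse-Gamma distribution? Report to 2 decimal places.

With known mean μ and an Inverse-Gamma(α, β) prior on σ², the Normal likelihood is conjugate: posterior is Inv-Gamma(α + n/2, β + Σ(xᵢ−μ)²/2).
Σ(xᵢ−μ)² = (1.08)² + (-0.57)² + (0.80)² + (-0.18)² = 2.1637.
Posterior: Inv-Gamma(6.41 + 4/2, 4.47 + 2.1637/2) = Inv-Gamma(8.41, 5.55185).
Posterior α = 8.41.

8.41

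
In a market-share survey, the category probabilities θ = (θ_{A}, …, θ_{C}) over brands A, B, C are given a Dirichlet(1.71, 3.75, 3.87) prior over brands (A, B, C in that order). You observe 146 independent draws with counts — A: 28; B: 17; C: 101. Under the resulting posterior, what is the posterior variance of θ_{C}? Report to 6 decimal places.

The Dirichlet prior is conjugate to the Multinomial likelihood: each posterior αⱼ = prior αⱼ + observed count nⱼ.
Posterior concentration: (29.71, 20.75, 104.87), total = 155.33.
Var[θ_j] = α_j(Σα−α_j)/((Σα)²(Σα+1)) = 104.87·50.46/(155.33²·156.33) = 0.001403.

0.001403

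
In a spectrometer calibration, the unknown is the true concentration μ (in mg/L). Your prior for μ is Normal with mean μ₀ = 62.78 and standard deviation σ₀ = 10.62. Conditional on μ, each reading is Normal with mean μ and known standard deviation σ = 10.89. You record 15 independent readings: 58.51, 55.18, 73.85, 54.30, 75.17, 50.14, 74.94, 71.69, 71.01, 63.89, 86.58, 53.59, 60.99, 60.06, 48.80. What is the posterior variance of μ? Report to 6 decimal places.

For Normal data with known variance σ², a Normal(μ₀, σ₀²) prior on μ is conjugate. Posterior precision = 1/σ₀² + n/σ²; posterior mean is the precision-weighted average of μ₀ and x̄.
σ₀² = 10.62² = 112.7844, σ² = 10.89² = 118.5921; σ² + n·σ₀² = 118.5921 + 15·112.7844 = 1810.3581.
Posterior precision = 1/σ₀² + n/σ² = 1/112.7844 + 15/118.5921 = (σ² + n·σ₀²)/(σ₀²σ²) = 1810.3581/(112.7844·118.5921); posterior variance σₙ² = σ₀²σ²/(σ² + n·σ₀²) = 112.7844·118.5921/1810.3581 = 7.388228.

7.388228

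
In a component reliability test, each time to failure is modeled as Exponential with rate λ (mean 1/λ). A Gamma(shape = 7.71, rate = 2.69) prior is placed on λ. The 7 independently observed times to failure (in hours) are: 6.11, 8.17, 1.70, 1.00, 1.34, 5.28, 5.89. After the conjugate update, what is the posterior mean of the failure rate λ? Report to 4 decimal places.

With a Gamma(shape α, rate β) prior on the exponential rate λ, the posterior after n observations with total T = Σxᵢ is Gamma(α+n, β+T).
Sum of observations T = 29.49 hours; n = 7.
Posterior: Gamma(7.71+7, 2.69+29.49) = Gamma(14.71, 32.18).
Posterior mean of λ = α/β = 14.71/32.18 = 0.4571.

0.4571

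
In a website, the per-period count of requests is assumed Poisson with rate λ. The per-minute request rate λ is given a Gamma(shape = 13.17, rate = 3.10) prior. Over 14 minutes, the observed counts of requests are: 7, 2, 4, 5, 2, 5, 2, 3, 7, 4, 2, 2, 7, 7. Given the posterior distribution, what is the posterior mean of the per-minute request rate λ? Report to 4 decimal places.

With a Gamma(shape α, rate β) prior, the Poisson likelihood is conjugate: the posterior is Gamma(α + ΣXᵢ, β + n).
Sum of counts S = 59 over n = 14 minutes.
Posterior: Gamma(α+S, β+n) = Gamma(13.17+59, 3.10+14) = Gamma(72.17, 17.10).
Posterior mean = α/β = 72.17/17.10 = 4.2205.

4.2205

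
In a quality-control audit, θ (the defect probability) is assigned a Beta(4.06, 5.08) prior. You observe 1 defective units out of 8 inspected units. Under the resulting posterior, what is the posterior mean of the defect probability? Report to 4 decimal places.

0.2952

The Beta prior is conjugate to a Binomial/Bernoulli likelihood; the update adds successes to α and failures to β.
Posterior: Beta(α+k, β+n−k) = Beta(4.06+1, 5.08+7) = Beta(5.06, 12.08).
Posterior mean = α/(α+β) = 5.06/17.14 = 0.2952.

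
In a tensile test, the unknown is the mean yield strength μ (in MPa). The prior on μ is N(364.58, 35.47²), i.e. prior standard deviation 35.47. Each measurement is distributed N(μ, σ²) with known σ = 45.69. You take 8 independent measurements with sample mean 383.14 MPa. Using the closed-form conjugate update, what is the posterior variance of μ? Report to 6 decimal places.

For Normal data with known variance σ², a Normal(μ₀, σ₀²) prior on μ is conjugate. Posterior precision = 1/σ₀² + n/σ²; posterior mean is the precision-weighted average of μ₀ and x̄.
σ₀² = 35.47² = 1258.1209, σ² = 45.69² = 2087.5761; σ² + n·σ₀² = 2087.5761 + 8·1258.1209 = 12152.5433.
Posterior precision = 1/σ₀² + n/σ² = 1/1258.1209 + 8/2087.5761 = (σ² + n·σ₀²)/(σ₀²σ²) = 12152.5433/(1258.1209·2087.5761); posterior variance σₙ² = σ₀²σ²/(σ² + n·σ₀²) = 1258.1209·2087.5761/12152.5433 = 216.121272.

216.121272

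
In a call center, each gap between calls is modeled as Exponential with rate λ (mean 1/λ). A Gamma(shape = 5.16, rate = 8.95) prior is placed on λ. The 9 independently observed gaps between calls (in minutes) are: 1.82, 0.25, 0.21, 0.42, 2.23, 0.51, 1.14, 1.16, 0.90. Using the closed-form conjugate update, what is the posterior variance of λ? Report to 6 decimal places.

0.045765

With a Gamma(shape α, rate β) prior on the exponential rate λ, the posterior after n observations with total T = Σxᵢ is Gamma(α+n, β+T).
Sum of observations T = 8.64 minutes; n = 9.
Posterior: Gamma(5.16+9, 8.95+8.64) = Gamma(14.16, 17.59).
Var = α/β² = 0.045765.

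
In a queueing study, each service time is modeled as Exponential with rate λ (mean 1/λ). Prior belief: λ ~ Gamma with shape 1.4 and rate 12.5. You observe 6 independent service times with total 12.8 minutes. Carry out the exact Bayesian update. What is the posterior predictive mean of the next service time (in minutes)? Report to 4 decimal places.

3.9531

With a Gamma(shape α, rate β) prior on the exponential rate λ, the posterior after n observations with total T = Σxᵢ is Gamma(α+n, β+T).
Posterior: Gamma(1.4+6, 12.5+12.8) = Gamma(7.4, 25.3).
The predictive distribution for the next observation is Lomax; its mean is β/(α−1) = 25.3/6.4 = 3.9531.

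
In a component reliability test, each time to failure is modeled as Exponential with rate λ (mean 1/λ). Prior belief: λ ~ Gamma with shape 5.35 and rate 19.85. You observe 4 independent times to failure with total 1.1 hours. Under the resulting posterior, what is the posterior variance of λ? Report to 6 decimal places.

0.021303

With a Gamma(shape α, rate β) prior on the exponential rate λ, the posterior after n observations with total T = Σxᵢ is Gamma(α+n, β+T).
Posterior: Gamma(5.35+4, 19.85+1.1) = Gamma(9.35, 20.95).
Var = α/β² = 0.021303.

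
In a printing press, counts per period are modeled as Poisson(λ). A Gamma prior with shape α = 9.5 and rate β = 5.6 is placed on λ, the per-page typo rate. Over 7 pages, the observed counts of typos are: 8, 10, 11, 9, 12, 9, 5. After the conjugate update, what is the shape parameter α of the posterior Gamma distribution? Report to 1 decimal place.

With a Gamma(shape α, rate β) prior, the Poisson likelihood is conjugate: the posterior is Gamma(α + ΣXᵢ, β + n).
Sum of counts S = 64 over n = 7 pages.
Posterior: Gamma(α+S, β+n) = Gamma(9.5+64, 5.6+7) = Gamma(73.5, 12.6).
Posterior α = 73.5.

73.5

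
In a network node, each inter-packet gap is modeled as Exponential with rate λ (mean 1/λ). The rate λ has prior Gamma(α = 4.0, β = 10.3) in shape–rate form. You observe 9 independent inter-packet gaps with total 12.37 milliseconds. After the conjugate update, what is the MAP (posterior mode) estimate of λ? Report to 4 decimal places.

With a Gamma(shape α, rate β) prior on the exponential rate λ, the posterior after n observations with total T = Σxᵢ is Gamma(α+n, β+T).
Posterior: Gamma(4.0+9, 10.3+12.37) = Gamma(13.0, 22.67).
Mode = (α−1)/β = 0.5293.

0.5293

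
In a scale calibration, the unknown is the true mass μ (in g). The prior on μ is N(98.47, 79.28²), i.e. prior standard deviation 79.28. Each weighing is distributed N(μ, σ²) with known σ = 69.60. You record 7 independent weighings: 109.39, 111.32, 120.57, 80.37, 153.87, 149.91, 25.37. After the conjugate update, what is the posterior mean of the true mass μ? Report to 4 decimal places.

106.3856

For Normal data with known variance σ², a Normal(μ₀, σ₀²) prior on μ is conjugate. Posterior precision = 1/σ₀² + n/σ²; posterior mean is the precision-weighted average of μ₀ and x̄.
Σxᵢ = 109.39 + 111.32 + 120.57 + 80.37 + 153.87 + 149.91 + 25.37 = 750.8, so n·x̄ = 750.8.
σ₀² = 79.28² = 6285.3184, σ² = 69.60² = 4844.16; σ² + n·σ₀² = 4844.16 + 7·6285.3184 = 48841.3888.
Posterior mean = (μ₀/σ₀² + n·x̄/σ²)/(1/σ₀² + n/σ²) = (σ²·μ₀ + σ₀²·n·x̄)/(σ² + n·σ₀²) = (4844.16·98.47 + 6285.3184·750.8)/48841.3888 = 5196021.48992/48841.3888 = 106.3856.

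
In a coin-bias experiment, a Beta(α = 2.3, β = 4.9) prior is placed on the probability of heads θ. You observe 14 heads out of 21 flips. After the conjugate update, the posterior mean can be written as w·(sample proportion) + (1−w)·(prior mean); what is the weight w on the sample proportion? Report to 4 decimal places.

0.7447

The Beta prior is conjugate to a Binomial/Bernoulli likelihood; the update adds successes to α and failures to β.
Posterior mean = (α₀+k)/(α₀+β₀+n) = [n/(α₀+β₀+n)]·(k/n) + [(α₀+β₀)/(α₀+β₀+n)]·α₀/(α₀+β₀), so only n and the prior enter the weight.
The weight on the data is w = n/(α₀+β₀+n) = 21/(2.3+4.9+21) = 21/28.2 = 0.7447.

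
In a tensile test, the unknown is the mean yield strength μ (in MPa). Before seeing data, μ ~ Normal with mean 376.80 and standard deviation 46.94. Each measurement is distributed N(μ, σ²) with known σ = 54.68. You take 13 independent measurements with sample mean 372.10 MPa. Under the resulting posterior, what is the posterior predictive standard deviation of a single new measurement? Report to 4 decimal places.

56.5522

For Normal data with known variance σ², a Normal(μ₀, σ₀²) prior on μ is conjugate. Posterior precision = 1/σ₀² + n/σ²; posterior mean is the precision-weighted average of μ₀ and x̄.
σ₀² = 46.94² = 2203.3636, σ² = 54.68² = 2989.9024; σ² + n·σ₀² = 2989.9024 + 13·2203.3636 = 31633.6292.
Posterior precision = 1/σ₀² + n/σ² = 1/2203.3636 + 13/2989.9024 = (σ² + n·σ₀²)/(σ₀²σ²) = 31633.6292/(2203.3636·2989.9024); posterior variance σₙ² = σ₀²σ²/(σ² + n·σ₀²) = 2203.3636·2989.9024/31633.6292 = 208.254389.
Predictive variance for one new observation = σₙ² + σ² = 2203.3636·2989.9024/31633.6292 + 2989.9024 = σ²·(σ₀² + 31633.6292)/31633.6292 = 2989.9024·33836.9928/31633.6292 = 3198.156789; SD = √(2989.9024·33836.9928/31633.6292) = 56.5522.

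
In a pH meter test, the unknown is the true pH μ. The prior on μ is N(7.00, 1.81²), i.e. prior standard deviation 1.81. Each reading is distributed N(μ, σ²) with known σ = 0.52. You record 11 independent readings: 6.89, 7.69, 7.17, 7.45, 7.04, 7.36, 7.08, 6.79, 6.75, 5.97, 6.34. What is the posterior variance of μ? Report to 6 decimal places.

0.024399

For Normal data with known variance σ², a Normal(μ₀, σ₀²) prior on μ is conjugate. Posterior precision = 1/σ₀² + n/σ²; posterior mean is the precision-weighted average of μ₀ and x̄.
σ₀² = 1.81² = 3.2761, σ² = 0.52² = 0.2704; σ² + n·σ₀² = 0.2704 + 11·3.2761 = 36.3075.
Posterior precision = 1/σ₀² + n/σ² = 1/3.2761 + 11/0.2704 = (σ² + n·σ₀²)/(σ₀²σ²) = 36.3075/(3.2761·0.2704); posterior variance σₙ² = σ₀²σ²/(σ² + n·σ₀²) = 3.2761·0.2704/36.3075 = 0.024399.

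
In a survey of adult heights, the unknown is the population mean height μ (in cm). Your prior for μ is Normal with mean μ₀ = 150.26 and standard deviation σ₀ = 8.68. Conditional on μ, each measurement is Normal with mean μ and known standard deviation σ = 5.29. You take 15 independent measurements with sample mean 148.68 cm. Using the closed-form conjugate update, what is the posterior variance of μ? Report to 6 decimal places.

For Normal data with known variance σ², a Normal(μ₀, σ₀²) prior on μ is conjugate. Posterior precision = 1/σ₀² + n/σ²; posterior mean is the precision-weighted average of μ₀ and x̄.
σ₀² = 8.68² = 75.3424, σ² = 5.29² = 27.9841; σ² + n·σ₀² = 27.9841 + 15·75.3424 = 1158.1201.
Posterior precision = 1/σ₀² + n/σ² = 1/75.3424 + 15/27.9841 = (σ² + n·σ₀²)/(σ₀²σ²) = 1158.1201/(75.3424·27.9841); posterior variance σₙ² = σ₀²σ²/(σ² + n·σ₀²) = 75.3424·27.9841/1158.1201 = 1.820527.

1.820527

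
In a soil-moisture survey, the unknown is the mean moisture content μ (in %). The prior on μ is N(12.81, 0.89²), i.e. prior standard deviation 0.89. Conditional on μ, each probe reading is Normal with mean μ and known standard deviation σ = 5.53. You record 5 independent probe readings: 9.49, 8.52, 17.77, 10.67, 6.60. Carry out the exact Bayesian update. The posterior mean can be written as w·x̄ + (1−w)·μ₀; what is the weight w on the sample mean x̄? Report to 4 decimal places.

For Normal data with known variance σ², a Normal(μ₀, σ₀²) prior on μ is conjugate. Posterior precision = 1/σ₀² + n/σ²; posterior mean is the precision-weighted average of μ₀ and x̄.
σ₀² = 0.89² = 0.7921, σ² = 5.53² = 30.5809. Prior precision 1/σ₀² = 1/0.7921; data precision n/σ² = 5/30.5809.
w = (n/σ²)/(1/σ₀² + n/σ²) = n·σ₀²/(σ² + n·σ₀²) = 5·0.7921/(30.5809 + 5·0.7921) = 3.9605/34.5414 = 0.1147.

0.1147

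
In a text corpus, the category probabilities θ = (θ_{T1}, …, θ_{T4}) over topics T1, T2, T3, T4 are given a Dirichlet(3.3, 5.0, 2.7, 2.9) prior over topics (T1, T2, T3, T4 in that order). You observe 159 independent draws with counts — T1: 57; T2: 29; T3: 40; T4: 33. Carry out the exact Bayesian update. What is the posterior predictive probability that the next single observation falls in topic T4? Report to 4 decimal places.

The Dirichlet prior is conjugate to the Multinomial likelihood: each posterior αⱼ = prior αⱼ + observed count nⱼ.
Posterior concentration: (60.3, 34.0, 42.7, 35.9), total = 172.9.
P(next = T4 | data) = α_{T4}/Σα = 0.2076.

0.2076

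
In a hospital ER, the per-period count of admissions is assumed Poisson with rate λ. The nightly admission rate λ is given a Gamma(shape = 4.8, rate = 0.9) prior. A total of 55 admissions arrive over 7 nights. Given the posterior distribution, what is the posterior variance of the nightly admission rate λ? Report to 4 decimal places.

With a Gamma(shape α, rate β) prior, the Poisson likelihood is conjugate: the posterior is Gamma(α + ΣXᵢ, β + n).
Posterior: Gamma(α+S, β+n) = Gamma(4.8+55, 0.9+7) = Gamma(59.8, 7.9).
Var = α/β² = 59.8/7.9² = 0.9582.

0.9582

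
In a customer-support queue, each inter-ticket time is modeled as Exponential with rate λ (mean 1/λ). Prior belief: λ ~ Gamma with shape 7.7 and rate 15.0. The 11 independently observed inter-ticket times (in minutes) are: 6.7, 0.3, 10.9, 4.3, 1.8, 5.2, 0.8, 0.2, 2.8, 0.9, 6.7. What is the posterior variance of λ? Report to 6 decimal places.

0.006049

With a Gamma(shape α, rate β) prior on the exponential rate λ, the posterior after n observations with total T = Σxᵢ is Gamma(α+n, β+T).
Sum of observations T = 40.6 minutes; n = 11.
Posterior: Gamma(7.7+11, 15.0+40.6) = Gamma(18.7, 55.6).
Var = α/β² = 0.006049.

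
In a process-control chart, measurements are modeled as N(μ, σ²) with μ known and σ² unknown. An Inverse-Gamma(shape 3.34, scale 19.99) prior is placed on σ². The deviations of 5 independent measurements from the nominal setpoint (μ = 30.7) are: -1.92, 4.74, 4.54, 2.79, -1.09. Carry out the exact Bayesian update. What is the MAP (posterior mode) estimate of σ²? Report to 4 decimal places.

With known mean μ and an Inverse-Gamma(α, β) prior on σ², the Normal likelihood is conjugate: posterior is Inv-Gamma(α + n/2, β + Σ(xᵢ−μ)²/2).
Σ(xᵢ−μ)² = (-1.92)² + (4.74)² + (4.54)² + (2.79)² + (-1.09)² = 55.7378.
Posterior: Inv-Gamma(3.34 + 5/2, 19.99 + 55.7378/2) = Inv-Gamma(5.84, 47.85890).
Mode = β/(α+1) = 47.85890/6.84 = 6.9969.

6.9969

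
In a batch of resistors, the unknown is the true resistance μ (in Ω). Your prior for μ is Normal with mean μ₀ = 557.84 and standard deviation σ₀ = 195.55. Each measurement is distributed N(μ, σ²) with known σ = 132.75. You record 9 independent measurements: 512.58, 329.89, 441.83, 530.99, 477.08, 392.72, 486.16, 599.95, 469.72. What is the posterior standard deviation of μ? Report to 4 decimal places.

For Normal data with known variance σ², a Normal(μ₀, σ₀²) prior on μ is conjugate. Posterior precision = 1/σ₀² + n/σ²; posterior mean is the precision-weighted average of μ₀ and x̄.
σ₀² = 195.55² = 38239.8025, σ² = 132.75² = 17622.5625; σ² + n·σ₀² = 17622.5625 + 9·38239.8025 = 361780.785.
Posterior precision = 1/σ₀² + n/σ² = 1/38239.8025 + 9/17622.5625 = (σ² + n·σ₀²)/(σ₀²σ²) = 361780.785/(38239.8025·17622.5625); posterior variance σₙ² = σ₀²σ²/(σ² + n·σ₀²) = 38239.8025·17622.5625/361780.785 = 1862.684082.
Posterior SD = √σₙ² = √(38239.8025·17622.5625/361780.785) = 43.1588.

43.1588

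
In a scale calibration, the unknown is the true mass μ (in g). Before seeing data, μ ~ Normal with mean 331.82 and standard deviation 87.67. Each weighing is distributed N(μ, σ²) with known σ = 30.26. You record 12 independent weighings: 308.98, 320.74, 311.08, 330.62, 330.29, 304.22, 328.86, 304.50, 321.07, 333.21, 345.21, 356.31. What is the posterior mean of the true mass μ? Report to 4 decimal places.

For Normal data with known variance σ², a Normal(μ₀, σ₀²) prior on μ is conjugate. Posterior precision = 1/σ₀² + n/σ²; posterior mean is the precision-weighted average of μ₀ and x̄.
Σxᵢ = 308.98 + 320.74 + 311.08 + 330.62 + 330.29 + 304.22 + 328.86 + 304.50 + 321.07 + 333.21 + 345.21 + 356.31 = 3895.09, so n·x̄ = 3895.09.
σ₀² = 87.67² = 7686.0289, σ² = 30.26² = 915.6676; σ² + n·σ₀² = 915.6676 + 12·7686.0289 = 93148.0144.
Posterior mean = (μ₀/σ₀² + n·x̄/σ²)/(1/σ₀² + n/σ²) = (σ²·μ₀ + σ₀²·n·x̄)/(σ² + n·σ₀²) = (915.6676·331.82 + 7686.0289·3895.09)/93148.0144 = 30241611.131133/93148.0144 = 324.6619.

324.6619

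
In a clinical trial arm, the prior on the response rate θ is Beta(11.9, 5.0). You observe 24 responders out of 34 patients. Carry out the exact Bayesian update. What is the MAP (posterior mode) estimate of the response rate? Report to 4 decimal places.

0.7137

The Beta prior is conjugate to a Binomial/Bernoulli likelihood; the update adds successes to α and failures to β.
Posterior: Beta(α+k, β+n−k) = Beta(11.9+24, 5.0+10) = Beta(35.9, 15.0).
Mode of Beta(a,b) for a,b>1 is (a−1)/(a+b−2) = 34.9/48.9 = 0.7137.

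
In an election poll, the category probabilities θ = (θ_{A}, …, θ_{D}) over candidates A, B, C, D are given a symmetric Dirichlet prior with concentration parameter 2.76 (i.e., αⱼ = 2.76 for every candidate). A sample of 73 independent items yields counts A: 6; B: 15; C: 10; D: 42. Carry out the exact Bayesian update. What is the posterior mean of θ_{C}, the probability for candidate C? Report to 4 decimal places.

0.1518

The Dirichlet prior is conjugate to the Multinomial likelihood: each posterior αⱼ = prior αⱼ + observed count nⱼ.
Posterior concentration: (8.76, 17.76, 12.76, 44.76), total = 84.04.
E[θ_{C}|data] = α_{C}/Σα = 12.76/84.04 = 0.1518.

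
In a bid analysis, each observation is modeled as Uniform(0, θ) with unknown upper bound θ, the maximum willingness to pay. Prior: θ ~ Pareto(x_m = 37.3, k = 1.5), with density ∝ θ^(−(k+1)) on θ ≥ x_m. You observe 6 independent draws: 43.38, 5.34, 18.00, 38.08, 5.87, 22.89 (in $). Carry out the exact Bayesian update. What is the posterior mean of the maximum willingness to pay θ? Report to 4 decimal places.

A Pareto(scale x_m, shape k) prior on the upper bound θ of Uniform(0, θ) is conjugate: posterior is Pareto(max(x_m, max xᵢ), k + n).
Sample maximum = 43.38; prior scale x_m = 37.3 → posterior scale = max = 43.38.
Posterior shape = 1.5 + 6 = 7.5.
E[θ|data] = k·x_m/(k−1) = 7.5·43.38/6.5 = 50.0538.

50.0538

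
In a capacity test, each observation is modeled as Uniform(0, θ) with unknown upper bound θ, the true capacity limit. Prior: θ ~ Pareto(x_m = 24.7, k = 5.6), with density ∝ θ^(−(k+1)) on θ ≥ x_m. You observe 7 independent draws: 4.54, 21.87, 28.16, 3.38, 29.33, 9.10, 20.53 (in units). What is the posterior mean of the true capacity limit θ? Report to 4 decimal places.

31.8584

A Pareto(scale x_m, shape k) prior on the upper bound θ of Uniform(0, θ) is conjugate: posterior is Pareto(max(x_m, max xᵢ), k + n).
Sample maximum = 29.33; prior scale x_m = 24.7 → posterior scale = max = 29.33.
Posterior shape = 5.6 + 7 = 12.6.
E[θ|data] = k·x_m/(k−1) = 12.6·29.33/11.6 = 31.8584.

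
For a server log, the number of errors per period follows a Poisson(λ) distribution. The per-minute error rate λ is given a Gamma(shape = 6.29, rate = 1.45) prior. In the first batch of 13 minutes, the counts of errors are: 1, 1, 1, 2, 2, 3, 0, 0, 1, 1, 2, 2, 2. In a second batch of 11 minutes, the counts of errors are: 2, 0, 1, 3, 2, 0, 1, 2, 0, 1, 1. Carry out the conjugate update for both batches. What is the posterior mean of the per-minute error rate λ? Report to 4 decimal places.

With a Gamma(shape α, rate β) prior, the Poisson likelihood is conjugate: the posterior is Gamma(α + ΣXᵢ, β + n).
Batch 1: sum of counts S = 18 over n = 13 minutes.
After batch 1: Gamma(α+S, β+n) = Gamma(6.29+18, 1.45+13) = Gamma(24.29, 14.45).
Batch 2: sum of counts S = 13 over n = 11 minutes.
After batch 2: Gamma(α+S, β+n) = Gamma(24.29+13, 14.45+11) = Gamma(37.29, 25.45).
Posterior mean = α/β = 37.29/25.45 = 1.4652.

1.4652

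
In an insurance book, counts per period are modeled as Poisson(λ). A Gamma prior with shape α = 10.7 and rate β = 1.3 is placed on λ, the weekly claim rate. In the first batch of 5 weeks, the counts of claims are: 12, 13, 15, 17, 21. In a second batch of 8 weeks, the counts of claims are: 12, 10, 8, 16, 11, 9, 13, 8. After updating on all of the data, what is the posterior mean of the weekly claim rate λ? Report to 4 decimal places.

12.2867

With a Gamma(shape α, rate β) prior, the Poisson likelihood is conjugate: the posterior is Gamma(α + ΣXᵢ, β + n).
Batch 1: sum of counts S = 78 over n = 5 weeks.
After batch 1: Gamma(α+S, β+n) = Gamma(10.7+78, 1.3+5) = Gamma(88.7, 6.3).
Batch 2: sum of counts S = 87 over n = 8 weeks.
After batch 2: Gamma(α+S, β+n) = Gamma(88.7+87, 6.3+8) = Gamma(175.7, 14.3).
Posterior mean = α/β = 175.7/14.3 = 12.2867.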